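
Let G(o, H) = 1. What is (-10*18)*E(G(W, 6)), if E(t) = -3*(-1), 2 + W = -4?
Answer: -540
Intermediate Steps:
W = -6 (W = -2 - 4 = -6)
E(t) = 3
(-10*18)*E(G(W, 6)) = -10*18*3 = -180*3 = -540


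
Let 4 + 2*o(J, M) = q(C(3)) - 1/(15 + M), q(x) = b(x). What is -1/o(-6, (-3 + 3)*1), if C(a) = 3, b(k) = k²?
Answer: -15/37 ≈ -0.40541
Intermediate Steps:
q(x) = x²
o(J, M) = 5/2 - 1/(2*(15 + M)) (o(J, M) = -2 + (3² - 1/(15 + M))/2 = -2 + (9 - 1/(15 + M))/2 = -2 + (9/2 - 1/(2*(15 + M))) = 5/2 - 1/(2*(15 + M)))
-1/o(-6, (-3 + 3)*1) = -1/((74 + 5*((-3 + 3)*1))/(2*(15 + (-3 + 3)*1))) = -1/((74 + 5*(0*1))/(2*(15 + 0*1))) = -1/((74 + 5*0)/(2*(15 + 0))) = -1/((½)*(74 + 0)/15) = -1/((½)*(1/15)*74) = -1/37/15 = -1*15/37 = -15/37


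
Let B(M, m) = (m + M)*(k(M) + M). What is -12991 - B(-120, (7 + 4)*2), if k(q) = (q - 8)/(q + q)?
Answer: -370481/15 ≈ -24699.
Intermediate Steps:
k(q) = (-8 + q)/(2*q) (k(q) = (-8 + q)/((2*q)) = (-8 + q)*(1/(2*q)) = (-8 + q)/(2*q))
B(M, m) = (M + m)*(M + (-8 + M)/(2*M)) (B(M, m) = (m + M)*((-8 + M)/(2*M) + M) = (M + m)*(M + (-8 + M)/(2*M)))
-12991 - B(-120, (7 + 4)*2) = -12991 - (-4 + (-120)² + (½)*(-120) + ((7 + 4)*2)/2 - 120*(7 + 4)*2 - 4*(7 + 4)*2/(-120)) = -12991 - (-4 + 14400 - 60 + (11*2)/2 - 1320*2 - 4*11*2*(-1/120)) = -12991 - (-4 + 14400 - 60 + (½)*22 - 120*22 - 4*22*(-1/120)) = -12991 - (-4 + 14400 - 60 + 11 - 2640 + 11/15) = -12991 - 1*175616/15 = -12991 - 175616/15 = -370481/15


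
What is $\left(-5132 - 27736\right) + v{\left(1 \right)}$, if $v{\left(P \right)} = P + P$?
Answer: $-32866$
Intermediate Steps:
$v{\left(P \right)} = 2 P$
$\left(-5132 - 27736\right) + v{\left(1 \right)} = \left(-5132 - 27736\right) + 2 \cdot 1 = -32868 + 2 = -32866$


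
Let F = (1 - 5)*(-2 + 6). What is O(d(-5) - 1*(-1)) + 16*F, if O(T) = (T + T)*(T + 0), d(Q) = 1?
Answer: -248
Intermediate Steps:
F = -16 (F = -4*4 = -16)
O(T) = 2*T**2 (O(T) = (2*T)*T = 2*T**2)
O(d(-5) - 1*(-1)) + 16*F = 2*(1 - 1*(-1))**2 + 16*(-16) = 2*(1 + 1)**2 - 256 = 2*2**2 - 256 = 2*4 - 256 = 8 - 256 = -248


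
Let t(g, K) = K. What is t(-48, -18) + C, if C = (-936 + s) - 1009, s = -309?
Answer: -2272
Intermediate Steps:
C = -2254 (C = (-936 - 309) - 1009 = -1245 - 1009 = -2254)
t(-48, -18) + C = -18 - 2254 = -2272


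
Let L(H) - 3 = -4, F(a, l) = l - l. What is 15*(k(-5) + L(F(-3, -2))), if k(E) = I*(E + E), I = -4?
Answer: 585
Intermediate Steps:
F(a, l) = 0
k(E) = -8*E (k(E) = -4*(E + E) = -8*E)
L(H) = -1 (L(H) = 3 - 4 = -1)
15*(k(-5) + L(F(-3, -2))) = 15*(-8*(-5) - 1) = 15*(40 - 1) = 15*39 = 585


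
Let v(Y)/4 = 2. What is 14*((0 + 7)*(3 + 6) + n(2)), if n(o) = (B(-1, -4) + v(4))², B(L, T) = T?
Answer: 1106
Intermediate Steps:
v(Y) = 8 (v(Y) = 4*2 = 8)
n(o) = 16 (n(o) = (-4 + 8)² = 4² = 16)
14*((0 + 7)*(3 + 6) + n(2)) = 14*((0 + 7)*(3 + 6) + 16) = 14*(7*9 + 16) = 14*(63 + 16) = 14*79 = 1106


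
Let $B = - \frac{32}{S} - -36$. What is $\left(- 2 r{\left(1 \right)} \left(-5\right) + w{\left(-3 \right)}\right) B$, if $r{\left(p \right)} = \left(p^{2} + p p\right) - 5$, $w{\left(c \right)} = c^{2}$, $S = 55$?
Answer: $- \frac{40908}{55} \approx -743.78$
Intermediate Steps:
$r{\left(p \right)} = -5 + 2 p^{2}$ ($r{\left(p \right)} = \left(p^{2} + p^{2}\right) - 5 = 2 p^{2} - 5 = -5 + 2 p^{2}$)
$B = \frac{1948}{55}$ ($B = - \frac{32}{55} - -36 = \left(-32\right) \frac{1}{55} + 36 = - \frac{32}{55} + 36 = \frac{1948}{55} \approx 35.418$)
$\left(- 2 r{\left(1 \right)} \left(-5\right) + w{\left(-3 \right)}\right) B = \left(- 2 \left(-5 + 2 \cdot 1^{2}\right) \left(-5\right) + \left(-3\right)^{2}\right) \frac{1948}{55} = \left(- 2 \left(-5 + 2 \cdot 1\right) \left(-5\right) + 9\right) \frac{1948}{55} = \left(- 2 \left(-5 + 2\right) \left(-5\right) + 9\right) \frac{1948}{55} = \left(\left(-2\right) \left(-3\right) \left(-5\right) + 9\right) \frac{1948}{55} = \left(6 \left(-5\right) + 9\right) \frac{1948}{55} = \left(-30 + 9\right) \frac{1948}{55} = \left(-21\right) \frac{1948}{55} = - \frac{40908}{55}$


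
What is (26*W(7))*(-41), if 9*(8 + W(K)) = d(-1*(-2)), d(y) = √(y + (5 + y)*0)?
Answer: 8528 - 1066*√2/9 ≈ 8360.5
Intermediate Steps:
d(y) = √y (d(y) = √(y + 0) = √y)
W(K) = -8 + √2/9 (W(K) = -8 + √(-1*(-2))/9 = -8 + √2/9)
(26*W(7))*(-41) = (26*(-8 + √2/9))*(-41) = (-208 + 26*√2/9)*(-41) = 8528 - 1066*√2/9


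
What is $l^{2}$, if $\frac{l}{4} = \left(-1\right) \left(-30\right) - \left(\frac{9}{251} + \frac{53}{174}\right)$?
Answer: $\frac{6711736852804}{476854569} \approx 14075.0$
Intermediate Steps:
$l = \frac{2590702}{21837}$ ($l = 4 \left(\left(-1\right) \left(-30\right) - \left(\frac{9}{251} + \frac{53}{174}\right)\right) = 4 \left(30 - \frac{14869}{43674}\right) = 4 \cdot \frac{1295351}{43674} = \frac{2590702}{21837} \approx 118.64$)
$l^{2} = \left(\frac{2590702}{21837}\right)^{2} = \frac{6711736852804}{476854569}$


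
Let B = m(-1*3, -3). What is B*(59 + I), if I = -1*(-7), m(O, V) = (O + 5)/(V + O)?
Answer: -22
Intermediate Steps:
m(O, V) = (5 + O)/(O + V)
B = -⅓ (B = (5 - 1*3)/(-1*3 - 3) = (5 - 3)/(-3 - 3) = 2/(-6) = -⅙*2 = -⅓ ≈ -0.33333)
I = 7
B*(59 + I) = -(59 + 7)/3 = -⅓*66 = -22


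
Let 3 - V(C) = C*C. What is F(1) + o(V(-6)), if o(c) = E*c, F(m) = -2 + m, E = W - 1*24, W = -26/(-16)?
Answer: 5899/8 ≈ 737.38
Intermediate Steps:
W = 13/8 (W = -26*(-1/16) = 13/8 ≈ 1.6250)
V(C) = 3 - C**2 (V(C) = 3 - C*C = 3 - C**2)
E = -179/8 (E = 13/8 - 1*24 = 13/8 - 24 = -179/8 ≈ -22.375)
o(c) = -179*c/8
F(1) + o(V(-6)) = (-2 + 1) - 179*(3 - 1*(-6)**2)/8 = -1 - 179*(3 - 1*36)/8 = -1 - 179*(3 - 36)/8 = -1 - 179/8*(-33) = -1 + 5907/8 = 5899/8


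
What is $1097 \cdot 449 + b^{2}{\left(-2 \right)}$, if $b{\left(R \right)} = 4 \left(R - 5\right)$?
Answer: $493337$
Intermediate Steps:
$b{\left(R \right)} = -20 + 4 R$ ($b{\left(R \right)} = 4 \left(-5 + R\right) = -20 + 4 R$)
$1097 \cdot 449 + b^{2}{\left(-2 \right)} = 1097 \cdot 449 + \left(-20 + 4 \left(-2\right)\right)^{2} = 492553 + \left(-20 - 8\right)^{2} = 492553 + \left(-28\right)^{2} = 492553 + 784 = 493337$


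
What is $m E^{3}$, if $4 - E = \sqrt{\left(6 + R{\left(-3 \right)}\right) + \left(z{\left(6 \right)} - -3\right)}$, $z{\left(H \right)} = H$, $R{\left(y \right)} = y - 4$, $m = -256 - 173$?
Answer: $-68640 + 48048 \sqrt{2} \approx -689.87$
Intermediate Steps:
$m = -429$
$R{\left(y \right)} = -4 + y$ ($R{\left(y \right)} = y - 4 = -4 + y$)
$E = 4 - 2 \sqrt{2}$ ($E = 4 - \sqrt{\left(6 - 7\right) + \left(6 - -3\right)} = 4 - \sqrt{\left(6 - 7\right) + \left(6 + 3\right)} = 4 - \sqrt{-1 + 9} = 4 - \sqrt{8} = 4 - 2 \sqrt{2} \approx 1.1716$)
$m E^{3} = - 429 \left(4 - 2 \sqrt{2}\right)^{3}$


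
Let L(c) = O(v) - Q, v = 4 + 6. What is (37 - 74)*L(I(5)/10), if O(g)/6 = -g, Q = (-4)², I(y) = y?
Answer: 2812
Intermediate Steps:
Q = 16
v = 10
O(g) = -6*g (O(g) = 6*(-g) = -6*g)
L(c) = -76 (L(c) = -6*10 - 1*16 = -60 - 16 = -76)
(37 - 74)*L(I(5)/10) = (37 - 74)*(-76) = -37*(-76) = 2812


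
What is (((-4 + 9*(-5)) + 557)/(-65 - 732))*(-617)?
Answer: 313436/797 ≈ 393.27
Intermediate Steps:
(((-4 + 9*(-5)) + 557)/(-65 - 732))*(-617) = (((-4 - 45) + 557)/(-797))*(-617) = ((-49 + 557)*(-1/797))*(-617) = (508*(-1/797))*(-617) = -508/797*(-617) = 313436/797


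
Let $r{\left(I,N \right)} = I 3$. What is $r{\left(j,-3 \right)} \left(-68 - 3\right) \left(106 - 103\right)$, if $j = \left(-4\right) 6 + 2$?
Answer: $14058$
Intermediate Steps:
$j = -22$ ($j = -24 + 2 = -22$)
$r{\left(I,N \right)} = 3 I$
$r{\left(j,-3 \right)} \left(-68 - 3\right) \left(106 - 103\right) = 3 \left(-22\right) \left(-68 - 3\right) \left(106 - 103\right) = - 66 \left(\left(-71\right) 3\right) = \left(-66\right) \left(-213\right) = 14058$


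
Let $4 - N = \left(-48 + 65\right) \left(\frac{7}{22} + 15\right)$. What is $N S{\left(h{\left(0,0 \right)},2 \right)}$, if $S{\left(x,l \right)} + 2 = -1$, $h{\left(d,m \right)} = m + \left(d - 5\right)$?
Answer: $\frac{16923}{22} \approx 769.23$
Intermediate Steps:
$h{\left(d,m \right)} = -5 + d + m$ ($h{\left(d,m \right)} = m + \left(-5 + d\right) = -5 + d + m$)
$S{\left(x,l \right)} = -3$ ($S{\left(x,l \right)} = -2 - 1 = -3$)
$N = - \frac{5641}{22}$ ($N = 4 - \left(-48 + 65\right) \left(\frac{7}{22} + 15\right) = 4 - 17 \left(7 \cdot \frac{1}{22} + 15\right) = 4 - 17 \left(\frac{7}{22} + 15\right) = 4 - 17 \cdot \frac{337}{22} = 4 - \frac{5729}{22} = - \frac{5641}{22} \approx -256.41$)
$N S{\left(h{\left(0,0 \right)},2 \right)} = \left(- \frac{5641}{22}\right) \left(-3\right) = \frac{16923}{22}$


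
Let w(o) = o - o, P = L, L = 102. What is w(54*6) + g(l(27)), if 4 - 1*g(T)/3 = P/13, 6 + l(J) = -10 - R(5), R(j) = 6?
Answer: -150/13 ≈ -11.538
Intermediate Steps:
P = 102
w(o) = 0
l(J) = -22 (l(J) = -6 + (-10 - 1*6) = -6 + (-10 - 6) = -6 - 16 = -22)
g(T) = -150/13 (g(T) = 12 - 306/13 = -150/13)
w(54*6) + g(l(27)) = 0 - 150/13 = -150/13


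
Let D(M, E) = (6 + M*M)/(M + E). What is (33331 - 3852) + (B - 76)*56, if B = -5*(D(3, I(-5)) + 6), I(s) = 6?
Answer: 69229/3 ≈ 23076.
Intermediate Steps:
D(M, E) = (6 + M**2)/(E + M)
B = -115/3 (B = -5*((6 + 3**2)/(6 + 3) + 6) = -5*((6 + 9)/9 + 6) = -5*((1/9)*15 + 6) = -5*(5/3 + 6) = -5*23/3 = -115/3 ≈ -38.333)
(33331 - 3852) + (B - 76)*56 = (33331 - 3852) + (-115/3 - 76)*56 = 29479 - 343/3*56 = 29479 - 19208/3 = 69229/3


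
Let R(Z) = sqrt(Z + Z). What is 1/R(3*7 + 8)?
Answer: sqrt(58)/58 ≈ 0.13131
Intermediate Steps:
R(Z) = sqrt(2)*sqrt(Z) (R(Z) = sqrt(2*Z) = sqrt(2)*sqrt(Z))
1/R(3*7 + 8) = 1/(sqrt(2)*sqrt(3*7 + 8)) = 1/(sqrt(2)*sqrt(21 + 8)) = 1/(sqrt(2)*sqrt(29)) = 1/(sqrt(58)) = sqrt(58)/58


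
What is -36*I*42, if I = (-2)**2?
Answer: -6048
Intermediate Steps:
I = 4
-36*I*42 = -36*4*42 = -144*42 = -6048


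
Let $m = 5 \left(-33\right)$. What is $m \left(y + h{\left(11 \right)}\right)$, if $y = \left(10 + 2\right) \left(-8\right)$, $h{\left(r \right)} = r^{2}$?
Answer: $-4125$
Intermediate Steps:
$m = -165$
$y = -96$ ($y = 12 \left(-8\right) = -96$)
$m \left(y + h{\left(11 \right)}\right) = - 165 \left(-96 + 11^{2}\right) = - 165 \left(-96 + 121\right) = \left(-165\right) 25 = -4125$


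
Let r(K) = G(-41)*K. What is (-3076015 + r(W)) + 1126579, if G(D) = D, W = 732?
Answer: -1979448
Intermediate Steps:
r(K) = -41*K
(-3076015 + r(W)) + 1126579 = (-3076015 - 41*732) + 1126579 = (-3076015 - 30012) + 1126579 = -3106027 + 1126579 = -1979448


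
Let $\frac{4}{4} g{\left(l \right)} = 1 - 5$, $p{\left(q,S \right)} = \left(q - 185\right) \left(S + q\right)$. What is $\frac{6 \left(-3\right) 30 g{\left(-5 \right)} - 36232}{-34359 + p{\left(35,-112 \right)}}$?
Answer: $\frac{34072}{22809} \approx 1.4938$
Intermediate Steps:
$p{\left(q,S \right)} = \left(-185 + q\right) \left(S + q\right)$
$g{\left(l \right)} = -4$ ($g{\left(l \right)} = 1 - 5 = -4$)
$\frac{6 \left(-3\right) 30 g{\left(-5 \right)} - 36232}{-34359 + p{\left(35,-112 \right)}} = \frac{6 \left(-3\right) 30 \left(-4\right) - 36232}{-34359 - \left(-10325 - 1225\right)} = \frac{\left(-18\right) 30 \left(-4\right) - 36232}{-34359 + \left(1225 + 20720 - 6475 - 3920\right)} = \frac{\left(-540\right) \left(-4\right) - 36232}{-34359 + 11550} = \frac{2160 - 36232}{-22809} = \left(-34072\right) \left(- \frac{1}{22809}\right) = \frac{34072}{22809}$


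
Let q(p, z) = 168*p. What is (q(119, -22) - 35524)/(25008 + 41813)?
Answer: -15532/66821 ≈ -0.23244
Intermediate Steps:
(q(119, -22) - 35524)/(25008 + 41813) = (168*119 - 35524)/(25008 + 41813) = (19992 - 35524)/66821 = -15532*1/66821 = -15532/66821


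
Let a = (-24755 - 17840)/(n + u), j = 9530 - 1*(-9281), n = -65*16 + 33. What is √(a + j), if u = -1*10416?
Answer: 6*√68195515614/11423 ≈ 137.17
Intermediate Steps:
u = -10416
n = -1007 (n = -65*16 + 33 = -1040 + 33 = -1007)
j = 18811 (j = 9530 + 9281 = 18811)
a = 42595/11423 (a = (-24755 - 17840)/(-1007 - 10416) = -42595/(-11423) = -42595*(-1/11423) = 42595/11423 ≈ 3.7289)
√(a + j) = √(42595/11423 + 18811) = √(214920648/11423) = 6*√68195515614/11423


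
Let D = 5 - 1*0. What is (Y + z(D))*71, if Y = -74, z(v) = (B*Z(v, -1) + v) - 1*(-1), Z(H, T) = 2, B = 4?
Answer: -4260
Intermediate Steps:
D = 5 (D = 5 + 0 = 5)
z(v) = 9 + v (z(v) = (4*2 + v) - 1*(-1) = (8 + v) + 1 = 9 + v)
(Y + z(D))*71 = (-74 + (9 + 5))*71 = (-74 + 14)*71 = -60*71 = -4260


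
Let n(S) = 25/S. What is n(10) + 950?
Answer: 1905/2 ≈ 952.50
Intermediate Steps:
n(10) + 950 = 25/10 + 950 = 25*(⅒) + 950 = 5/2 + 950 = 1905/2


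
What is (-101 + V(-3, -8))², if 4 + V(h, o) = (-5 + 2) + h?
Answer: 12321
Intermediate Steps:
V(h, o) = -7 + h (V(h, o) = -4 + ((-5 + 2) + h) = -4 + (-3 + h) = -7 + h)
(-101 + V(-3, -8))² = (-101 + (-7 - 3))² = (-101 - 10)² = (-111)² = 12321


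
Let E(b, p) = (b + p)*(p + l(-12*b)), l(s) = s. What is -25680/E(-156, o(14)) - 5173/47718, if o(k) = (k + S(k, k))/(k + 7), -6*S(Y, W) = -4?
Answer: -3461477215/172130206743 ≈ -0.020110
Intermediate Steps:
S(Y, W) = ⅔ (S(Y, W) = -⅙*(-4) = ⅔)
o(k) = (⅔ + k)/(7 + k) (o(k) = (k + ⅔)/(k + 7) = (⅔ + k)/(7 + k))
E(b, p) = (b + p)*(p - 12*b)
-25680/E(-156, o(14)) - 5173/47718 = -25680/(((⅔ + 14)/(7 + 14))² - 12*(-156)² - 11*(-156)*(⅔ + 14)/(7 + 14)) - 5173/47718 = -25680/(((44/3)/21)² - 12*24336 - 11*(-156)*(44/3)/21) - 5173*1/47718 = -25680/(((1/21)*(44/3))² - 292032 - 11*(-156)*(1/21)*(44/3)) - 5173/47718 = -25680/((44/63)² - 292032 - 11*(-156)*44/63) - 5173/47718 = -25680/(1936/3969 - 292032 + 25168/21) - 5173/47718 = -25680/(-1154316320/3969) - 5173/47718 = -25680*(-3969/1154316320) - 5173/47718 = 1274049/14428954 - 5173/47718 = -3461477215/172130206743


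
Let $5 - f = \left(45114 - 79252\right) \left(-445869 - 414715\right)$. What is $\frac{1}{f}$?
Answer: $- \frac{1}{29378616587} \approx -3.4038 \cdot 10^{-11}$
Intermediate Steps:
$f = -29378616587$ ($f = 5 - \left(45114 - 79252\right) \left(-445869 - 414715\right) = 5 - \left(-34138\right) \left(-860584\right) = 5 - 29378616592 = -29378616587$)
$\frac{1}{f} = \frac{1}{-29378616587} = - \frac{1}{29378616587}$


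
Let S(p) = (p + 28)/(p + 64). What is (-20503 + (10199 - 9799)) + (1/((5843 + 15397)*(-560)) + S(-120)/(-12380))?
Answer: -148011024238459/7362633600 ≈ -20103.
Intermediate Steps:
S(p) = (28 + p)/(64 + p)
(-20503 + (10199 - 9799)) + (1/((5843 + 15397)*(-560)) + S(-120)/(-12380)) = (-20503 + (10199 - 9799)) + (1/((5843 + 15397)*(-560)) + ((28 - 120)/(64 - 120))/(-12380)) = (-20503 + 400) + (-1/560/21240 + (-92/(-56))*(-1/12380)) = -20103 + ((1/21240)*(-1/560) - 1/56*(-92)*(-1/12380)) = -20103 + (-1/11894400 + (23/14)*(-1/12380)) = -20103 + (-1/11894400 - 23/173320) = -20103 - 977659/7362633600 = -148011024238459/7362633600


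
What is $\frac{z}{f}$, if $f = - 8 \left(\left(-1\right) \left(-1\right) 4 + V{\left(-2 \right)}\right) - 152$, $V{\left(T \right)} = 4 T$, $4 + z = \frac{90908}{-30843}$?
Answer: $\frac{5357}{92529} \approx 0.057895$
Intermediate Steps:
$z = - \frac{214280}{30843}$ ($z = -4 + \frac{90908}{-30843} = -4 + 90908 \left(- \frac{1}{30843}\right) = -4 - \frac{90908}{30843} = - \frac{214280}{30843} \approx -6.9474$)
$f = -120$ ($f = - 8 \left(\left(-1\right) \left(-1\right) 4 + 4 \left(-2\right)\right) - 152 = - 8 \left(1 \cdot 4 - 8\right) - 152 = - 8 \left(4 - 8\right) - 152 = \left(-8\right) \left(-4\right) - 152 = 32 - 152 = -120$)
$\frac{z}{f} = - \frac{214280}{30843 \left(-120\right)} = \left(- \frac{214280}{30843}\right) \left(- \frac{1}{120}\right) = \frac{5357}{92529}$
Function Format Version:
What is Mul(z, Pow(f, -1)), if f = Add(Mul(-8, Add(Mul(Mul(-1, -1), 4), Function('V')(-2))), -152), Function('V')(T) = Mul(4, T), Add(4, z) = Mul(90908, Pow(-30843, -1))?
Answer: Rational(5357, 92529) ≈ 0.057895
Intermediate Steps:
z = Rational(-214280, 30843) (z = Add(-4, Mul(90908, Pow(-30843, -1))) = Add(-4, Mul(90908, Rational(-1, 30843))) = Add(-4, Rational(-90908, 30843)) = Rational(-214280, 30843) ≈ -6.9474)
f = -120 (f = Add(Mul(-8, Add(Mul(Mul(-1, -1), 4), Mul(4, -2))), -152) = Add(Mul(-8, Add(Mul(1, 4), -8)), -152) = Add(Mul(-8, Add(4, -8)), -152) = Add(Mul(-8, -4), -152) = Add(32, -152) = -120)
Mul(z, Pow(f, -1)) = Mul(Rational(-214280, 30843), Pow(-120, -1)) = Mul(Rational(-214280, 30843), Rational(-1, 120)) = Rational(5357, 92529)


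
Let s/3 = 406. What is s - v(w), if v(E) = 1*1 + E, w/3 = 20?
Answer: 1157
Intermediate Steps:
w = 60 (w = 3*20 = 60)
s = 1218 (s = 3*406 = 1218)
v(E) = 1 + E
s - v(w) = 1218 - (1 + 60) = 1218 - 1*61 = 1218 - 61 = 1157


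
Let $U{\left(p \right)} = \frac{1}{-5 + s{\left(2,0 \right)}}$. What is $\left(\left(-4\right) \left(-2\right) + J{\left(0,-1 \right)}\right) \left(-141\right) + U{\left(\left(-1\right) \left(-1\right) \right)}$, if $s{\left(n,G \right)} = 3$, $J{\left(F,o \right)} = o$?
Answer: $- \frac{1975}{2} \approx -987.5$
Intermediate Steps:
$U{\left(p \right)} = - \frac{1}{2}$ ($U{\left(p \right)} = \frac{1}{-5 + 3} = \frac{1}{-2} = - \frac{1}{2}$)
$\left(\left(-4\right) \left(-2\right) + J{\left(0,-1 \right)}\right) \left(-141\right) + U{\left(\left(-1\right) \left(-1\right) \right)} = \left(\left(-4\right) \left(-2\right) - 1\right) \left(-141\right) - \frac{1}{2} = \left(8 - 1\right) \left(-141\right) - \frac{1}{2} = 7 \left(-141\right) - \frac{1}{2} = -987 - \frac{1}{2} = - \frac{1975}{2}$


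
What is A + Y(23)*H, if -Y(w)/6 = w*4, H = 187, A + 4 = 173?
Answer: -103055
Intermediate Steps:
A = 169 (A = -4 + 173 = 169)
Y(w) = -24*w (Y(w) = -6*w*4 = -24*w)
A + Y(23)*H = 169 - 24*23*187 = 169 - 552*187 = 169 - 103224 = -103055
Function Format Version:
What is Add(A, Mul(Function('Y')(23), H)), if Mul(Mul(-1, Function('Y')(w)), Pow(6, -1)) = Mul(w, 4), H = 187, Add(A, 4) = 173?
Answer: -103055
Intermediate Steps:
A = 169 (A = Add(-4, 173) = 169)
Function('Y')(w) = Mul(-24, w) (Function('Y')(w) = Mul(-6, Mul(w, 4)) = Mul(-6, Mul(4, w)) = Mul(-24, w))
Add(A, Mul(Function('Y')(23), H)) = Add(169, Mul(Mul(-24, 23), 187)) = Add(169, Mul(-552, 187)) = Add(169, -103224) = -103055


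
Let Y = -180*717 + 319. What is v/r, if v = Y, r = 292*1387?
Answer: -128741/405004 ≈ -0.31788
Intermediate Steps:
r = 405004
Y = -128741 (Y = -129060 + 319 = -128741)
v = -128741
v/r = -128741/405004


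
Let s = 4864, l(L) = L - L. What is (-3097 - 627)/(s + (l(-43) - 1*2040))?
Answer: -931/706 ≈ -1.3187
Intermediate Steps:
l(L) = 0
(-3097 - 627)/(s + (l(-43) - 1*2040)) = (-3097 - 627)/(4864 + (0 - 1*2040)) = -3724/(4864 + (0 - 2040)) = -3724/(4864 - 2040) = -3724/2824 = -3724*1/2824 = -931/706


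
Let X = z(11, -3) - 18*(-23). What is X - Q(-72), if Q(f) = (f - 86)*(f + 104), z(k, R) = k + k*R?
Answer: 5448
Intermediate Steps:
z(k, R) = k + R*k
X = 392 (X = 11*(1 - 3) - 18*(-23) = 11*(-2) + 414 = -22 + 414 = 392)
Q(f) = (-86 + f)*(104 + f)
X - Q(-72) = 392 - (-8944 + (-72)² + 18*(-72)) = 392 - (-8944 + 5184 - 1296) = 392 - 1*(-5056) = 392 + 5056 = 5448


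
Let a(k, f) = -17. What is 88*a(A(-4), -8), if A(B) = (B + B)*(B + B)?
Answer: -1496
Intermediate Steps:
A(B) = 4*B² (A(B) = (2*B)*(2*B) = 4*B²)
88*a(A(-4), -8) = 88*(-17) = -1496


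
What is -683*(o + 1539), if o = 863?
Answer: -1640566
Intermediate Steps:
-683*(o + 1539) = -683*(863 + 1539) = -683*2402 = -1640566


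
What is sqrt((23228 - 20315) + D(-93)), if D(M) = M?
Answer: 2*sqrt(705) ≈ 53.104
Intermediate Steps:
sqrt((23228 - 20315) + D(-93)) = sqrt((23228 - 20315) - 93) = sqrt(2913 - 93) = sqrt(2820) = 2*sqrt(705)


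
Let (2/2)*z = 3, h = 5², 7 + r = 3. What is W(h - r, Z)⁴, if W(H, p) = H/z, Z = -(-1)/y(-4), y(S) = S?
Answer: 707281/81 ≈ 8731.9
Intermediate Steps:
r = -4 (r = -7 + 3 = -4)
h = 25
z = 3
Z = -¼ (Z = -(-1)/(-4) = -(-1)*(-1)/4 = -1*¼ = -¼ ≈ -0.25000)
W(H, p) = H/3
W(h - r, Z)⁴ = ((25 - 1*(-4))/3)⁴ = ((25 + 4)/3)⁴ = ((⅓)*29)⁴ = (29/3)⁴ = 707281/81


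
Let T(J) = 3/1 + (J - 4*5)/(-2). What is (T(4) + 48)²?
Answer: 3481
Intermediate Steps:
T(J) = 13 - J/2 (T(J) = 3*1 + (J - 20)*(-½) = 3 + (-20 + J)*(-½) = 3 + (10 - J/2) = 13 - J/2)
(T(4) + 48)² = ((13 - ½*4) + 48)² = ((13 - 2) + 48)² = (11 + 48)² = 59² = 3481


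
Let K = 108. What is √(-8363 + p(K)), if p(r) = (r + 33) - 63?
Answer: I*√8285 ≈ 91.022*I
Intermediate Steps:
p(r) = -30 + r (p(r) = (33 + r) - 63 = -30 + r)
√(-8363 + p(K)) = √(-8363 + (-30 + 108)) = √(-8363 + 78) = √(-8285) = I*√8285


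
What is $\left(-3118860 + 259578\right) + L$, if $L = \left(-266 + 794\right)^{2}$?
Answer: $-2580498$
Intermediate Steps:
$L = 278784$ ($L = 528^{2} = 278784$)
$\left(-3118860 + 259578\right) + L = \left(-3118860 + 259578\right) + 278784 = -2859282 + 278784 = -2580498$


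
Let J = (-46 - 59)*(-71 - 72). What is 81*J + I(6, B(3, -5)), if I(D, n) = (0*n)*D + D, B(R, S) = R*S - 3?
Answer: 1216221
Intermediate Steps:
B(R, S) = -3 + R*S
J = 15015 (J = -105*(-143) = 15015)
I(D, n) = D (I(D, n) = 0*D + D = 0 + D = D)
81*J + I(6, B(3, -5)) = 81*15015 + 6 = 1216215 + 6 = 1216221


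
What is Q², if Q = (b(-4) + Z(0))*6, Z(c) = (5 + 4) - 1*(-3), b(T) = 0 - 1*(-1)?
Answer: 6084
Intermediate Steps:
b(T) = 1 (b(T) = 0 + 1 = 1)
Z(c) = 12 (Z(c) = 9 + 3 = 12)
Q = 78 (Q = (1 + 12)*6 = 13*6 = 78)
Q² = 78² = 6084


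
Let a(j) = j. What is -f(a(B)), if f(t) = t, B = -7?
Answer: 7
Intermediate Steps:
-f(a(B)) = -1*(-7) = 7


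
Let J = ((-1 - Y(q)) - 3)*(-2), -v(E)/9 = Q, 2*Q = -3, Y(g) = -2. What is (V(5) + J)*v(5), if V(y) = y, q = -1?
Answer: 243/2 ≈ 121.50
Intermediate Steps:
Q = -3/2 (Q = (½)*(-3) = -3/2 ≈ -1.5000)
v(E) = 27/2 (v(E) = -9*(-3/2) = 27/2)
J = 4 (J = ((-1 - 1*(-2)) - 3)*(-2) = ((-1 + 2) - 3)*(-2) = (1 - 3)*(-2) = -2*(-2) = 4)
(V(5) + J)*v(5) = (5 + 4)*(27/2) = 9*(27/2) = 243/2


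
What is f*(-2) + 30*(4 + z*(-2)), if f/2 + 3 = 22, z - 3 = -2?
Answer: -16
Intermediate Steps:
z = 1 (z = 3 - 2 = 1)
f = 38 (f = -6 + 2*22 = -6 + 44 = 38)
f*(-2) + 30*(4 + z*(-2)) = 38*(-2) + 30*(4 + 1*(-2)) = -76 + 30*(4 - 2) = -76 + 30*2 = -76 + 60 = -16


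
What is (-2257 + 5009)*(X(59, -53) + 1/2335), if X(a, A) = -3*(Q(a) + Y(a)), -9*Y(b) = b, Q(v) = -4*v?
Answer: 14027791616/7005 ≈ 2.0025e+6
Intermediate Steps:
Y(b) = -b/9
X(a, A) = 37*a/3 (X(a, A) = -3*(-4*a - a/9) = -(-37)*a/3 = 37*a/3)
(-2257 + 5009)*(X(59, -53) + 1/2335) = (-2257 + 5009)*((37/3)*59 + 1/2335) = 2752*(2183/3 + 1/2335) = 2752*(5097308/7005) = 14027791616/7005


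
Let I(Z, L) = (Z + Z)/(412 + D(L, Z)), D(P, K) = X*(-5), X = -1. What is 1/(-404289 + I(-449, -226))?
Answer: -417/168589411 ≈ -2.4735e-6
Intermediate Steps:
D(P, K) = 5 (D(P, K) = -1*(-5) = 5)
I(Z, L) = 2*Z/417 (I(Z, L) = (Z + Z)/(412 + 5) = (2*Z)/417 = (2*Z)*(1/417) = 2*Z/417)
1/(-404289 + I(-449, -226)) = 1/(-404289 + (2/417)*(-449)) = 1/(-404289 - 898/417) = 1/(-168589411/417) = -417/168589411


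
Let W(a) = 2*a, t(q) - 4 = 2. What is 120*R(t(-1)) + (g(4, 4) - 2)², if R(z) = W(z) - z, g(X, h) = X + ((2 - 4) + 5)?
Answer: 745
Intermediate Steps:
t(q) = 6 (t(q) = 4 + 2 = 6)
g(X, h) = 3 + X (g(X, h) = X + (-2 + 5) = X + 3 = 3 + X)
R(z) = z (R(z) = 2*z - z = z)
120*R(t(-1)) + (g(4, 4) - 2)² = 120*6 + ((3 + 4) - 2)² = 720 + (7 - 2)² = 720 + 5² = 720 + 25 = 745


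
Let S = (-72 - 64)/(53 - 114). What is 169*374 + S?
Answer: 3855702/61 ≈ 63208.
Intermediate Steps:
S = 136/61 (S = -136/(-61) = -136*(-1/61) = 136/61 ≈ 2.2295)
169*374 + S = 169*374 + 136/61 = 63206 + 136/61 = 3855702/61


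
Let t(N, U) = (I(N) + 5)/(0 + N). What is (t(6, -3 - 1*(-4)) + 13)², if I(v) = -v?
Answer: 5929/36 ≈ 164.69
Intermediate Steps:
t(N, U) = (5 - N)/N (t(N, U) = (-N + 5)/(0 + N) = (5 - N)/N)
(t(6, -3 - 1*(-4)) + 13)² = ((5 - 1*6)/6 + 13)² = ((5 - 6)/6 + 13)² = ((⅙)*(-1) + 13)² = (-⅙ + 13)² = (77/6)² = 5929/36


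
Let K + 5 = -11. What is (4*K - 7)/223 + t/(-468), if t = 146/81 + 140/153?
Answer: -23294711/71854614 ≈ -0.32419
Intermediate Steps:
t = 3742/1377 (t = 146*(1/81) + 140*(1/153) = 146/81 + 140/153 = 3742/1377 ≈ 2.7175)
K = -16 (K = -5 - 11 = -16)
(4*K - 7)/223 + t/(-468) = (4*(-16) - 7)/223 + (3742/1377)/(-468) = (-64 - 7)*(1/223) + (3742/1377)*(-1/468) = -71*1/223 - 1871/322218 = -71/223 - 1871/322218 = -23294711/71854614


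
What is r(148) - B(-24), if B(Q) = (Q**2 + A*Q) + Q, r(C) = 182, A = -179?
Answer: -4666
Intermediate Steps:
B(Q) = Q**2 - 178*Q (B(Q) = (Q**2 - 179*Q) + Q = Q**2 - 178*Q)
r(148) - B(-24) = 182 - (-24)*(-178 - 24) = 182 - (-24)*(-202) = 182 - 1*4848 = 182 - 4848 = -4666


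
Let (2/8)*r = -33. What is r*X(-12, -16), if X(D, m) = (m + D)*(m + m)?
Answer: -118272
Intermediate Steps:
X(D, m) = 2*m*(D + m) (X(D, m) = (D + m)*(2*m) = 2*m*(D + m))
r = -132 (r = 4*(-33) = -132)
r*X(-12, -16) = -264*(-16)*(-12 - 16) = -264*(-16)*(-28) = -132*896 = -118272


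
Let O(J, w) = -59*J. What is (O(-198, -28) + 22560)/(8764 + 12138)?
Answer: 17121/10451 ≈ 1.6382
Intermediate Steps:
(O(-198, -28) + 22560)/(8764 + 12138) = (-59*(-198) + 22560)/(8764 + 12138) = (11682 + 22560)/20902 = 34242*(1/20902) = 17121/10451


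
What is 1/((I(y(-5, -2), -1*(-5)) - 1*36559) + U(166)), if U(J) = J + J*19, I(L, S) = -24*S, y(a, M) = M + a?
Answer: -1/33359 ≈ -2.9977e-5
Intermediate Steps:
U(J) = 20*J (U(J) = J + 19*J = 20*J)
1/((I(y(-5, -2), -1*(-5)) - 1*36559) + U(166)) = 1/((-(-24)*(-5) - 1*36559) + 20*166) = 1/((-24*5 - 36559) + 3320) = 1/((-120 - 36559) + 3320) = 1/(-36679 + 3320) = 1/(-33359) = -1/33359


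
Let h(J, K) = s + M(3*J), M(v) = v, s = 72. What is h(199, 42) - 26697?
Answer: -26028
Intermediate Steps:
h(J, K) = 72 + 3*J
h(199, 42) - 26697 = (72 + 3*199) - 26697 = (72 + 597) - 26697 = 669 - 26697 = -26028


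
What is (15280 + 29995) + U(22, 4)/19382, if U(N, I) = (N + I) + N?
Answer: 438760049/9691 ≈ 45275.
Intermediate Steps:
U(N, I) = I + 2*N (U(N, I) = (I + N) + N = I + 2*N)
(15280 + 29995) + U(22, 4)/19382 = (15280 + 29995) + (4 + 2*22)/19382 = 45275 + (4 + 44)*(1/19382) = 45275 + 48*(1/19382) = 45275 + 24/9691 = 438760049/9691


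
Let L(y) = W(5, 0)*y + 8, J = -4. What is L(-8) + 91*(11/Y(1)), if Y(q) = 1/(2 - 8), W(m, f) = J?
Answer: -5966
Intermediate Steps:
W(m, f) = -4
L(y) = 8 - 4*y (L(y) = -4*y + 8 = 8 - 4*y)
Y(q) = -⅙ (Y(q) = 1/(-6) = -⅙)
L(-8) + 91*(11/Y(1)) = (8 - 4*(-8)) + 91*(11/(-⅙)) = (8 + 32) + 91*(11*(-6)) = 40 + 91*(-66) = 40 - 6006 = -5966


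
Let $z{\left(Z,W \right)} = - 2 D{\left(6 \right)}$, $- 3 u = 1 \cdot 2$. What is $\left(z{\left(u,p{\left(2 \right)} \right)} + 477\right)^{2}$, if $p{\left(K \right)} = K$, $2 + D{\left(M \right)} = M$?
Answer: $219961$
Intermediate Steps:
$D{\left(M \right)} = -2 + M$
$u = - \frac{2}{3}$ ($u = - \frac{1 \cdot 2}{3} = \left(- \frac{1}{3}\right) 2 = - \frac{2}{3} \approx -0.66667$)
$z{\left(Z,W \right)} = -8$ ($z{\left(Z,W \right)} = - 2 \left(-2 + 6\right) = \left(-2\right) 4 = -8$)
$\left(z{\left(u,p{\left(2 \right)} \right)} + 477\right)^{2} = \left(-8 + 477\right)^{2} = 469^{2} = 219961$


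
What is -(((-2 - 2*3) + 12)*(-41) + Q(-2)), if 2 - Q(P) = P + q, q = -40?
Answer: 120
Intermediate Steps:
Q(P) = 42 - P (Q(P) = 2 - (P - 40) = 2 - (-40 + P) = 2 + (40 - P) = 42 - P)
-(((-2 - 2*3) + 12)*(-41) + Q(-2)) = -(((-2 - 2*3) + 12)*(-41) + (42 - 1*(-2))) = -(((-2 - 6) + 12)*(-41) + (42 + 2)) = -((-8 + 12)*(-41) + 44) = -(4*(-41) + 44) = -(-164 + 44) = -1*(-120) = 120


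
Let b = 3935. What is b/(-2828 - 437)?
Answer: -787/653 ≈ -1.2052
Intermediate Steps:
b/(-2828 - 437) = 3935/(-2828 - 437) = 3935/(-3265) = 3935*(-1/3265) = -787/653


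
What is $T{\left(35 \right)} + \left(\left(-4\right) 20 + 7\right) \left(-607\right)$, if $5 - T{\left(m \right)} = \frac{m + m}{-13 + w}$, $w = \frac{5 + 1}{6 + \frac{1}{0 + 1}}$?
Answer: $\frac{753470}{17} \approx 44322.0$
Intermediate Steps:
$w = \frac{6}{7}$ ($w = \frac{6}{6 + 1^{-1}} = \frac{6}{6 + 1} = \frac{6}{7} \approx 0.85714$)
$T{\left(m \right)} = 5 + \frac{14 m}{85}$ ($T{\left(m \right)} = 5 - \frac{m + m}{-13 + \frac{6}{7}} = 5 - \frac{2 m}{- \frac{85}{7}} = 5 - 2 m \left(- \frac{7}{85}\right) = 5 - - \frac{14 m}{85} = 5 + \frac{14 m}{85}$)
$T{\left(35 \right)} + \left(\left(-4\right) 20 + 7\right) \left(-607\right) = \left(5 + \frac{14}{85} \cdot 35\right) + \left(\left(-4\right) 20 + 7\right) \left(-607\right) = \left(5 + \frac{98}{17}\right) + \left(-80 + 7\right) \left(-607\right) = \frac{183}{17} - -44311 = \frac{183}{17} + 44311 = \frac{753470}{17}$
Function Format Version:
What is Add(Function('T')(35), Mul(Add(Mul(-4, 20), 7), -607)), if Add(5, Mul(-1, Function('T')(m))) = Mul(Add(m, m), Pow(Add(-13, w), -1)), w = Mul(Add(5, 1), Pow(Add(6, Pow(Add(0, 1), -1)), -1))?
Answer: Rational(753470, 17) ≈ 44322.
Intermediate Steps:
w = Rational(6, 7) (w = Mul(6, Pow(Add(6, Pow(1, -1)), -1)) = Mul(6, Pow(Add(6, 1), -1)) = Mul(6, Pow(7, -1)) = Mul(6, Rational(1, 7)) = Rational(6, 7) ≈ 0.85714)
Function('T')(m) = Add(5, Mul(Rational(14, 85), m)) (Function('T')(m) = Add(5, Mul(-1, Mul(Add(m, m), Pow(Add(-13, Rational(6, 7)), -1)))) = Add(5, Mul(-1, Mul(Mul(2, m), Pow(Rational(-85, 7), -1)))) = Add(5, Mul(-1, Mul(Mul(2, m), Rational(-7, 85)))) = Add(5, Mul(-1, Mul(Rational(-14, 85), m))) = Add(5, Mul(Rational(14, 85), m)))
Add(Function('T')(35), Mul(Add(Mul(-4, 20), 7), -607)) = Add(Add(5, Mul(Rational(14, 85), 35)), Mul(Add(Mul(-4, 20), 7), -607)) = Add(Add(5, Rational(98, 17)), Mul(Add(-80, 7), -607)) = Add(Rational(183, 17), Mul(-73, -607)) = Add(Rational(183, 17), 44311) = Rational(753470, 17)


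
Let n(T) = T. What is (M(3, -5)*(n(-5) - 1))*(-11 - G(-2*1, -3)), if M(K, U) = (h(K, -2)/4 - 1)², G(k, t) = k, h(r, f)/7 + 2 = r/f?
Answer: 87723/32 ≈ 2741.3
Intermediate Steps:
h(r, f) = -14 + 7*r/f (h(r, f) = -14 + 7*(r/f) = -14 + 7*r/f)
M(K, U) = (-9/2 - 7*K/8)² (M(K, U) = ((-14 + 7*K/(-2))/4 - 1)² = ((-14 + 7*K*(-½))*(¼) - 1)² = ((-14 - 7*K/2)*(¼) - 1)² = ((-7/2 - 7*K/8) - 1)² = (-9/2 - 7*K/8)²)
(M(3, -5)*(n(-5) - 1))*(-11 - G(-2*1, -3)) = (((36 + 7*3)²/64)*(-5 - 1))*(-11 - (-2)) = (((36 + 21)²/64)*(-6))*(-11 - 1*(-2)) = (((1/64)*57²)*(-6))*(-11 + 2) = (((1/64)*3249)*(-6))*(-9) = ((3249/64)*(-6))*(-9) = -9747/32*(-9) = 87723/32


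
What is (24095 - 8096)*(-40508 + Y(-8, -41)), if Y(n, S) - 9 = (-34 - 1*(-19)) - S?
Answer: -647527527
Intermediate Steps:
Y(n, S) = -6 - S (Y(n, S) = 9 + ((-34 - 1*(-19)) - S) = 9 + ((-34 + 19) - S) = 9 + (-15 - S) = -6 - S)
(24095 - 8096)*(-40508 + Y(-8, -41)) = (24095 - 8096)*(-40508 + (-6 - 1*(-41))) = 15999*(-40508 + (-6 + 41)) = 15999*(-40508 + 35) = 15999*(-40473) = -647527527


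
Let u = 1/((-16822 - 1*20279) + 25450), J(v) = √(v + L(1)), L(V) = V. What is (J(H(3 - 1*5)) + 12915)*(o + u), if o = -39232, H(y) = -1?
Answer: -5903343606195/11651 ≈ -5.0668e+8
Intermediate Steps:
J(v) = √(1 + v) (J(v) = √(v + 1) = √(1 + v))
u = -1/11651 (u = 1/((-16822 - 20279) + 25450) = 1/(-37101 + 25450) = 1/(-11651) = -1/11651 ≈ -8.5830e-5)
(J(H(3 - 1*5)) + 12915)*(o + u) = (√(1 - 1) + 12915)*(-39232 - 1/11651) = (√0 + 12915)*(-457092033/11651) = (0 + 12915)*(-457092033/11651) = 12915*(-457092033/11651) = -5903343606195/11651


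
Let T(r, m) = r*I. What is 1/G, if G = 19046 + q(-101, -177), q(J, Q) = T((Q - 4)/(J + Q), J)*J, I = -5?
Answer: 278/5386193 ≈ 5.1613e-5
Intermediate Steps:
T(r, m) = -5*r (T(r, m) = r*(-5) = -5*r)
q(J, Q) = -5*J*(-4 + Q)/(J + Q) (q(J, Q) = (-5*(Q - 4)/(J + Q))*J = (-5*(-4 + Q)/(J + Q))*J = -5*J*(-4 + Q)/(J + Q))
G = 5386193/278 (G = 19046 + 5*(-101)*(4 - 1*(-177))/(-101 - 177) = 19046 + 5*(-101)*(4 + 177)/(-278) = 19046 + 5*(-101)*(-1/278)*181 = 19046 + 91405/278 = 5386193/278 ≈ 19375.)
1/G = 1/(5386193/278) = 278/5386193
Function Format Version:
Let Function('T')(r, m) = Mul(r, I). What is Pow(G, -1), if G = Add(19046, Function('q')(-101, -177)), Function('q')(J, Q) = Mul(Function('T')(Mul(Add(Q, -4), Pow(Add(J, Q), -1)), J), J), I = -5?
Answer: Rational(278, 5386193) ≈ 5.1613e-5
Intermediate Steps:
Function('T')(r, m) = Mul(-5, r) (Function('T')(r, m) = Mul(r, -5) = Mul(-5, r))
Function('q')(J, Q) = Mul(-5, J, Pow(Add(J, Q), -1), Add(-4, Q)) (Function('q')(J, Q) = Mul(Mul(-5, Mul(Add(Q, -4), Pow(Add(J, Q), -1))), J) = Mul(Mul(-5, Mul(Add(-4, Q), Pow(Add(J, Q), -1))), J) = Mul(Mul(-5, Mul(Pow(Add(J, Q), -1), Add(-4, Q))), J) = Mul(Mul(-5, Pow(Add(J, Q), -1), Add(-4, Q)), J) = Mul(-5, J, Pow(Add(J, Q), -1), Add(-4, Q)))
G = Rational(5386193, 278) (G = Add(19046, Mul(5, -101, Pow(Add(-101, -177), -1), Add(4, Mul(-1, -177)))) = Add(19046, Mul(5, -101, Pow(-278, -1), Add(4, 177))) = Add(19046, Mul(5, -101, Rational(-1, 278), 181)) = Add(19046, Rational(91405, 278)) = Rational(5386193, 278) ≈ 19375.)
Pow(G, -1) = Pow(Rational(5386193, 278), -1) = Rational(278, 5386193)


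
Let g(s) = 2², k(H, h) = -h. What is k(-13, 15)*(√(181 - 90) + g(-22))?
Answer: -60 - 15*√91 ≈ -203.09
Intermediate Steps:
g(s) = 4
k(-13, 15)*(√(181 - 90) + g(-22)) = (-1*15)*(√(181 - 90) + 4) = -15*(√91 + 4) = -15*(4 + √91) = -60 - 15*√91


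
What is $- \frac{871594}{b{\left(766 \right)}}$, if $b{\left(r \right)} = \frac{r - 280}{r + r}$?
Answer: $- \frac{667641004}{243} \approx -2.7475 \cdot 10^{6}$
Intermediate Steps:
$b{\left(r \right)} = \frac{-280 + r}{2 r}$
$- \frac{871594}{b{\left(766 \right)}} = - \frac{871594}{\frac{1}{2} \cdot \frac{1}{766} \left(-280 + 766\right)} = - \frac{871594}{\frac{1}{2} \cdot \frac{1}{766} \cdot 486} = - \frac{871594}{\frac{243}{766}} = \left(-871594\right) \frac{766}{243} = - \frac{667641004}{243}$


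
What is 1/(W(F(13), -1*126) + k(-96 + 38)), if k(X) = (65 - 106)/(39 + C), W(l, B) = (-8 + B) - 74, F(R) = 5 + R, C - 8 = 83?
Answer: -130/27081 ≈ -0.0048004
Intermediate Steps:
C = 91 (C = 8 + 83 = 91)
W(l, B) = -82 + B
k(X) = -41/130 (k(X) = (65 - 106)/(39 + 91) = -41/130)
1/(W(F(13), -1*126) + k(-96 + 38)) = 1/((-82 - 1*126) - 41/130) = 1/((-82 - 126) - 41/130) = 1/(-208 - 41/130) = 1/(-27081/130) = -130/27081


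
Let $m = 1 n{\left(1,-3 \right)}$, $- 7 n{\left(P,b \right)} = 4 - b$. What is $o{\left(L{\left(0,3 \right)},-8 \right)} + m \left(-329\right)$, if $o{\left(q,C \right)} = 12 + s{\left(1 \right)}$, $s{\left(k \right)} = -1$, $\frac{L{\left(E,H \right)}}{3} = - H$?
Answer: $340$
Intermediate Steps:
$n{\left(P,b \right)} = - \frac{4}{7} + \frac{b}{7}$ ($n{\left(P,b \right)} = - \frac{4 - b}{7} = - \frac{4}{7} + \frac{b}{7}$)
$L{\left(E,H \right)} = - 3 H$ ($L{\left(E,H \right)} = 3 \left(- H\right) = - 3 H$)
$m = -1$ ($m = 1 \left(- \frac{4}{7} + \frac{1}{7} \left(-3\right)\right) = 1 \left(- \frac{4}{7} - \frac{3}{7}\right) = 1 \left(-1\right) = -1$)
$o{\left(q,C \right)} = 11$ ($o{\left(q,C \right)} = 12 - 1 = 11$)
$o{\left(L{\left(0,3 \right)},-8 \right)} + m \left(-329\right) = 11 - -329 = 11 + 329 = 340$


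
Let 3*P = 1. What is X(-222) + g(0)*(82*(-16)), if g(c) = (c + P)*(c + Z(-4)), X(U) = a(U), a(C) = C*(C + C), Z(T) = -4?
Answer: 300952/3 ≈ 1.0032e+5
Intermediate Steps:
P = ⅓ (P = (⅓)*1 = ⅓ ≈ 0.33333)
a(C) = 2*C² (a(C) = C*(2*C) = 2*C²)
X(U) = 2*U²
g(c) = (-4 + c)*(⅓ + c) (g(c) = (c + ⅓)*(c - 4) = (⅓ + c)*(-4 + c) = (-4 + c)*(⅓ + c))
X(-222) + g(0)*(82*(-16)) = 2*(-222)² + (-4/3 + 0² - 11/3*0)*(82*(-16)) = 2*49284 + (-4/3 + 0 + 0)*(-1312) = 98568 - 4/3*(-1312) = 98568 + 5248/3 = 300952/3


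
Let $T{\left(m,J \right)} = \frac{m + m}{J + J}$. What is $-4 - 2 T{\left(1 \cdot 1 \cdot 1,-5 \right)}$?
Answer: $- \frac{18}{5} \approx -3.6$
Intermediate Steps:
$T{\left(m,J \right)} = \frac{m}{J}$ ($T{\left(m,J \right)} = \frac{2 m}{2 J} = 2 m \frac{1}{2 J} = \frac{m}{J}$)
$-4 - 2 T{\left(1 \cdot 1 \cdot 1,-5 \right)} = -4 - 2 \frac{1 \cdot 1 \cdot 1}{-5} = -4 - 2 \cdot 1 \cdot 1 \left(- \frac{1}{5}\right) = -4 - 2 \cdot 1 \left(- \frac{1}{5}\right) = -4 - - \frac{2}{5} = -4 + \frac{2}{5} = - \frac{18}{5}$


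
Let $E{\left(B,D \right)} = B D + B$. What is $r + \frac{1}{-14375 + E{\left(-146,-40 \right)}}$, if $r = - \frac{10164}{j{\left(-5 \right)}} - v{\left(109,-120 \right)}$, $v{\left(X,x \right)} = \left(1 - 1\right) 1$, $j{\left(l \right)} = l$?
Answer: $\frac{88233679}{43405} \approx 2032.8$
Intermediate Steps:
$v{\left(X,x \right)} = 0$ ($v{\left(X,x \right)} = 0 \cdot 1 = 0$)
$E{\left(B,D \right)} = B + B D$
$r = \frac{10164}{5}$ ($r = - \frac{10164}{-5} - 0 = \left(-10164\right) \left(- \frac{1}{5}\right) + 0 = \frac{10164}{5} + 0 = \frac{10164}{5} \approx 2032.8$)
$r + \frac{1}{-14375 + E{\left(-146,-40 \right)}} = \frac{10164}{5} + \frac{1}{-14375 - 146 \left(1 - 40\right)} = \frac{10164}{5} + \frac{1}{-14375 - -5694} = \frac{10164}{5} + \frac{1}{-14375 + 5694} = \frac{10164}{5} + \frac{1}{-8681} = \frac{10164}{5} - \frac{1}{8681} = \frac{88233679}{43405}$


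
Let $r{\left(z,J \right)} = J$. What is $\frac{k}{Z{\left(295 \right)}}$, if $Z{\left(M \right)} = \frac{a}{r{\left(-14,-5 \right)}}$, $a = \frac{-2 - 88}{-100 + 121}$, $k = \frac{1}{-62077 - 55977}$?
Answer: $- \frac{7}{708324} \approx -9.8825 \cdot 10^{-6}$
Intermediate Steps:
$k = - \frac{1}{118054}$ ($k = \frac{1}{-118054} = - \frac{1}{118054} \approx -8.4707 \cdot 10^{-6}$)
$a = - \frac{30}{7}$ ($a = - \frac{90}{21} = \left(-90\right) \frac{1}{21} = - \frac{30}{7} \approx -4.2857$)
$Z{\left(M \right)} = \frac{6}{7}$ ($Z{\left(M \right)} = - \frac{30}{7 \left(-5\right)} = \left(- \frac{30}{7}\right) \left(- \frac{1}{5}\right) = \frac{6}{7}$)
$\frac{k}{Z{\left(295 \right)}} = - \frac{1}{118054 \cdot \frac{6}{7}} = \left(- \frac{1}{118054}\right) \frac{7}{6} = - \frac{7}{708324}$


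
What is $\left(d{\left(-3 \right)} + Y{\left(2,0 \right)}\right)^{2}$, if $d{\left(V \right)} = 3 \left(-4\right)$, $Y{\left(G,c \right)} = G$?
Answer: $100$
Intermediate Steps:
$d{\left(V \right)} = -12$
$\left(d{\left(-3 \right)} + Y{\left(2,0 \right)}\right)^{2} = \left(-12 + 2\right)^{2} = \left(-10\right)^{2} = 100$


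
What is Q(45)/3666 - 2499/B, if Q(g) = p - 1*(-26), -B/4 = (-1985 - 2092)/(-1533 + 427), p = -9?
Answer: 140732120/830349 ≈ 169.49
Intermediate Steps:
B = -8154/553 (B = -4*(-1985 - 2092)/(-1533 + 427) = -(-16308)/(-1106) = -(-16308)*(-1)/1106 = -4*4077/1106 = -8154/553 ≈ -14.745)
Q(g) = 17 (Q(g) = -9 - 1*(-26) = -9 + 26 = 17)
Q(45)/3666 - 2499/B = 17/3666 - 2499/(-8154/553) = 17*(1/3666) - 2499*(-553/8154) = 17/3666 + 460649/2718 = 140732120/830349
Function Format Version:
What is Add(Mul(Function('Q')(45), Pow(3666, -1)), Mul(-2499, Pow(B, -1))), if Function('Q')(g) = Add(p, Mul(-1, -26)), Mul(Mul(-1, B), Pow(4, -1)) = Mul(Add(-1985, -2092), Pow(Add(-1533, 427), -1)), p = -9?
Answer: Rational(140732120, 830349) ≈ 169.49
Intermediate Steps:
B = Rational(-8154, 553) (B = Mul(-4, Mul(Add(-1985, -2092), Pow(Add(-1533, 427), -1))) = Mul(-4, Mul(-4077, Pow(-1106, -1))) = Mul(-4, Mul(-4077, Rational(-1, 1106))) = Mul(-4, Rational(4077, 1106)) = Rational(-8154, 553) ≈ -14.745)
Function('Q')(g) = 17 (Function('Q')(g) = Add(-9, Mul(-1, -26)) = Add(-9, 26) = 17)
Add(Mul(Function('Q')(45), Pow(3666, -1)), Mul(-2499, Pow(B, -1))) = Add(Mul(17, Pow(3666, -1)), Mul(-2499, Pow(Rational(-8154, 553), -1))) = Add(Mul(17, Rational(1, 3666)), Mul(-2499, Rational(-553, 8154))) = Add(Rational(17, 3666), Rational(460649, 2718)) = Rational(140732120, 830349)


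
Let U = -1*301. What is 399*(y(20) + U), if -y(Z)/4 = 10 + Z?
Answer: -167979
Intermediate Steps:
y(Z) = -40 - 4*Z (y(Z) = -4*(10 + Z) = -40 - 4*Z)
U = -301
399*(y(20) + U) = 399*((-40 - 4*20) - 301) = 399*((-40 - 80) - 301) = 399*(-120 - 301) = 399*(-421) = -167979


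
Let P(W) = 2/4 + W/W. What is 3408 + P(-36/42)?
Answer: 6819/2 ≈ 3409.5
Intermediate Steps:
P(W) = 3/2 (P(W) = 2*(¼) + 1 = ½ + 1 = 3/2)
3408 + P(-36/42) = 3408 + 3/2 = 6819/2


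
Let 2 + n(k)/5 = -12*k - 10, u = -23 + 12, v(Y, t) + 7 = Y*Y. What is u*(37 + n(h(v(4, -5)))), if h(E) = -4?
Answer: -2387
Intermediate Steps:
v(Y, t) = -7 + Y² (v(Y, t) = -7 + Y*Y = -7 + Y²)
u = -11
n(k) = -60 - 60*k (n(k) = -10 + 5*(-12*k - 10) = -10 + 5*(-10 - 12*k) = -10 + (-50 - 60*k) = -60 - 60*k)
u*(37 + n(h(v(4, -5)))) = -11*(37 + (-60 - 60*(-4))) = -11*(37 + (-60 + 240)) = -11*(37 + 180) = -11*217 = -2387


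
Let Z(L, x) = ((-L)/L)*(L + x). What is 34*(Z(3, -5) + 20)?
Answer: 748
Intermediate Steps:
Z(L, x) = -L - x (Z(L, x) = -(L + x) = -L - x)
34*(Z(3, -5) + 20) = 34*((-1*3 - 1*(-5)) + 20) = 34*((-3 + 5) + 20) = 34*(2 + 20) = 34*22 = 748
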